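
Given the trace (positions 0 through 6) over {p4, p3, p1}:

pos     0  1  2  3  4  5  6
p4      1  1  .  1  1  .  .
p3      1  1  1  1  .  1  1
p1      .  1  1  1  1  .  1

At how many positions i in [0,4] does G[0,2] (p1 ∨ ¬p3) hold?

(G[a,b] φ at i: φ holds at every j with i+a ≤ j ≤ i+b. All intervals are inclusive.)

2

Evaluate at each i in [0,4]:
  i=0: ✗ (fails at j=0)
  i=1: ✓ (all of [1,3])
  i=2: ✓ (all of [2,4])
  i=3: ✗ (fails at j=5)
  i=4: ✗ (fails at j=5)
Positions where it holds: {1, 2} → 2.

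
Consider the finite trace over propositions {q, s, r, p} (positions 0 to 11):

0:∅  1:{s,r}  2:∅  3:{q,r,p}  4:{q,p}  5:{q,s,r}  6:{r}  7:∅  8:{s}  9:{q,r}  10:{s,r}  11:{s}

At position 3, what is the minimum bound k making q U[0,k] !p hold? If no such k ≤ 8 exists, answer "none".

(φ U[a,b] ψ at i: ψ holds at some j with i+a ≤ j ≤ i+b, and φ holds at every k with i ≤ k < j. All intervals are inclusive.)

2

Need earliest j ≥ 3 with !p, and q at every k in [3,j-1].
  j=3: rhs fails.
  j=4: rhs fails.
  j=5: rhs holds; lhs holds on [3,4]. k = 2.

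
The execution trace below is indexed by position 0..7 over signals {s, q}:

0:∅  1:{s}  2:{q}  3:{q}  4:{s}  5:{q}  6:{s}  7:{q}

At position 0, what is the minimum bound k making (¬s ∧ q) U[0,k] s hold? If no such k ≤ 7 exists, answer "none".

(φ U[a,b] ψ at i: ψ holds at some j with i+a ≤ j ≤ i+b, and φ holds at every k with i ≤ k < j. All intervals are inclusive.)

none

Need earliest j ≥ 0 with s, and (¬s ∧ q) at every k in [0,j-1].
  j=0: rhs fails.
  j=1: rhs holds but lhs fails at k=0.
  j=2: rhs fails.
  j=3: rhs fails.
  j=4: rhs holds but lhs fails at k=0.
  j=5: rhs fails.
  j=6: rhs holds but lhs fails at k=0.
  j=7: rhs fails.
No witness within the range → none.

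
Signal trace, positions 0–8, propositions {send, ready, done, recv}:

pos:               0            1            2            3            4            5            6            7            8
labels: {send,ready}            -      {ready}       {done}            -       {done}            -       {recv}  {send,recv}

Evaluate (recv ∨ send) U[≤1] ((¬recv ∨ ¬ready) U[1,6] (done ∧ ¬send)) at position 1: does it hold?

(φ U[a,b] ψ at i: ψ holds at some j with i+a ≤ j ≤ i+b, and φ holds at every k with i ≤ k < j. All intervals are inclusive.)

Need some j in [1,2] with ((¬recv ∨ ¬ready) U[1,6] (done ∧ ¬send)), and (recv ∨ send) at every k in [1,j-1].
  j=1: ((¬recv ∨ ¬ready) U[1,6] (done ∧ ¬send)) holds; no prefix to check → satisfied.

True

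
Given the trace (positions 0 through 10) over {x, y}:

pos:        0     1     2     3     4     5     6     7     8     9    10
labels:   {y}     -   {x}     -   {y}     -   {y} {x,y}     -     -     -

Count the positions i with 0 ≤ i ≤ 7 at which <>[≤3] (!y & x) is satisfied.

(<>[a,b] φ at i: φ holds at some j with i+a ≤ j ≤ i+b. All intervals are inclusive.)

Evaluate at each i in [0,7]:
  i=0: ✓ (witness j=2)
  i=1: ✓ (witness j=2)
  i=2: ✓ (witness j=2)
  i=3: ✗ (none in [3,6])
  i=4: ✗ (none in [4,7])
  i=5: ✗ (none in [5,8])
  i=6: ✗ (none in [6,9])
  i=7: ✗ (none in [7,10])
Positions where it holds: {0, 1, 2} → 3.

3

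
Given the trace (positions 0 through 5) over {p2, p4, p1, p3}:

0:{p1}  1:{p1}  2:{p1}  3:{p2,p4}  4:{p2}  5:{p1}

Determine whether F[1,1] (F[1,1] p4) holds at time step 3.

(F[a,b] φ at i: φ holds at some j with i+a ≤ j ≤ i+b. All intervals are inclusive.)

No

Check F[1,1] p4 at each j in [4,4]:
  j=4: fails (none in [5,5])
No position in the window satisfies it → formula fails.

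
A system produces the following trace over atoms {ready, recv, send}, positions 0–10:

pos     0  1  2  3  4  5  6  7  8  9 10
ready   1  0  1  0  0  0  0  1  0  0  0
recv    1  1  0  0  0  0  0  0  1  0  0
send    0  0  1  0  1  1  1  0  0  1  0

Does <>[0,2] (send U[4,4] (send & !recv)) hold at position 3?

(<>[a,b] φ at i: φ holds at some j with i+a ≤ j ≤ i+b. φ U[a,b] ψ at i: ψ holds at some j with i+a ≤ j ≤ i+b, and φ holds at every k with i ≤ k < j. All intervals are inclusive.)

No

Check (send U[4,4] (send & !recv)) at each j in [3,5]:
  j=3: fails
  j=4: fails
  j=5: fails
No position in the window satisfies it → formula fails.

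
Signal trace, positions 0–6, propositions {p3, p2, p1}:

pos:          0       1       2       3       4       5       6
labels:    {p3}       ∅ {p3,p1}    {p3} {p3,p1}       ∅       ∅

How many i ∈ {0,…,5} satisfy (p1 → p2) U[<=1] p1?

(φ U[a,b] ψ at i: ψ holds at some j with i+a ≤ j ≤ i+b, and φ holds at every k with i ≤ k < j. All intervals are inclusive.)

Evaluate at each i in [0,5]:
  i=0: ✗ (no rhs in [0,1])
  i=1: ✓ (rhs at j=2; lhs holds on [1,1])
  i=2: ✓ (rhs at j=2)
  i=3: ✓ (rhs at j=4; lhs holds on [3,3])
  i=4: ✓ (rhs at j=4)
  i=5: ✗ (no rhs in [5,6])
Positions where it holds: {1, 2, 3, 4} → 4.

4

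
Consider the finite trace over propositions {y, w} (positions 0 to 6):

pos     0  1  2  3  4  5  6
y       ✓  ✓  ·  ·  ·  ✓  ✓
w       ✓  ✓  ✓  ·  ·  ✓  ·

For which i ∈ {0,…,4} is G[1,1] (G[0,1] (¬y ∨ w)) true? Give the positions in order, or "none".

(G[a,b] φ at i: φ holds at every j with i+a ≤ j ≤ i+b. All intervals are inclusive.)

Evaluate at each i in [0,4]:
  i=0: ✓ (all of [1,1])
  i=1: ✓ (all of [2,2])
  i=2: ✓ (all of [3,3])
  i=3: ✓ (all of [4,4])
  i=4: ✗ (fails at j=5)

0, 1, 2, 3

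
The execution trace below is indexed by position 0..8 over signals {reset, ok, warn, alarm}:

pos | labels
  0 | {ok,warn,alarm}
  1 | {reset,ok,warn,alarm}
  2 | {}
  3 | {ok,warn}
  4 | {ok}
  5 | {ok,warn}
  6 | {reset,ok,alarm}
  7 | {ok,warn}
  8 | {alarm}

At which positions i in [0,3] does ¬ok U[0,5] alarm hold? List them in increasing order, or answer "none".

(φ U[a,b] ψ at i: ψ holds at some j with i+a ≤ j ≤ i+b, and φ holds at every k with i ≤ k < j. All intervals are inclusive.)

0, 1

Evaluate at each i in [0,3]:
  i=0: ✓ (rhs at j=0)
  i=1: ✓ (rhs at j=1)
  i=2: ✗ (lhs fails at k=3 before rhs at j=6)
  i=3: ✗ (lhs fails at k=3 before rhs at j=6)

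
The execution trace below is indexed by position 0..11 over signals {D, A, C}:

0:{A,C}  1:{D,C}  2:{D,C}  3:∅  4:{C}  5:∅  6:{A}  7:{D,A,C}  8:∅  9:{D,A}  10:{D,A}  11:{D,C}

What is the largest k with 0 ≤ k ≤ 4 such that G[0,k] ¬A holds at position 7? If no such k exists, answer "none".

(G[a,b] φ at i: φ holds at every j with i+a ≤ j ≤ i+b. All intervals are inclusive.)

¬A must hold from j=7 onward; find where it first fails.
  j=7: fails → no k works.

none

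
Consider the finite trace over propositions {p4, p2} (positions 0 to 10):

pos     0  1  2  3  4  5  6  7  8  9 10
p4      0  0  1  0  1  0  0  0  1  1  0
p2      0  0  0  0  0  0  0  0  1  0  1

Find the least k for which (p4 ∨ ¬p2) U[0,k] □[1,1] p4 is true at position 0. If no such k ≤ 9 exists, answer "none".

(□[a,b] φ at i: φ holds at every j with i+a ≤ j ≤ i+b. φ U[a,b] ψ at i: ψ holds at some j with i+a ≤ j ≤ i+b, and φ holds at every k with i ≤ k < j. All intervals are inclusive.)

Need earliest j ≥ 0 with □[1,1] p4, and (p4 ∨ ¬p2) at every k in [0,j-1].
  j=0: rhs fails.
  j=1: rhs holds; lhs holds on [0,0]. k = 1.

1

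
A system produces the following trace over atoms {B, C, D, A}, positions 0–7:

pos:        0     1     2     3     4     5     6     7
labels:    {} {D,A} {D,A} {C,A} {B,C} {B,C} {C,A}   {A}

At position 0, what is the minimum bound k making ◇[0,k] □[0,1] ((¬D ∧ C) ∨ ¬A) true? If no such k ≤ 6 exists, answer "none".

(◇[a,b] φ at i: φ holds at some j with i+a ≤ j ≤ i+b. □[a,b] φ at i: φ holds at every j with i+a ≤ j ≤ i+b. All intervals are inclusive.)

Scan j = 0,1,… for □[0,1] ((¬D ∧ C) ∨ ¬A):
  j=0: fails
  j=1: fails
  j=2: fails
  j=3: holds
First hit at j=3, so smallest k = 3-0 = 3.

3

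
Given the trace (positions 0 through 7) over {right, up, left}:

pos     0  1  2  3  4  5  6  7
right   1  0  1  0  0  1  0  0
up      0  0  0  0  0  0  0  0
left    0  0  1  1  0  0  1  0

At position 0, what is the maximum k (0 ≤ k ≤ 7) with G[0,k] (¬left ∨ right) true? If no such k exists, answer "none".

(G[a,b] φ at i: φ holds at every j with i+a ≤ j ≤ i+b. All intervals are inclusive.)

(¬left ∨ right) must hold from j=0 onward; find where it first fails.
  j=0: holds
  j=1: holds
  j=2: holds
  j=3: fails
Holds on [0,2], so largest k = 2.

2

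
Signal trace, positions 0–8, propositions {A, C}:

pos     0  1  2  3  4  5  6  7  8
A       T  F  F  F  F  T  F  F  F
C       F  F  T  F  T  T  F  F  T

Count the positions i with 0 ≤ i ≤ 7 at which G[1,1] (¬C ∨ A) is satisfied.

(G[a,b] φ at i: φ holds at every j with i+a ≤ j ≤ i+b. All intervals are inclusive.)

Evaluate at each i in [0,7]:
  i=0: ✓ (all of [1,1])
  i=1: ✗ (fails at j=2)
  i=2: ✓ (all of [3,3])
  i=3: ✗ (fails at j=4)
  i=4: ✓ (all of [5,5])
  i=5: ✓ (all of [6,6])
  i=6: ✓ (all of [7,7])
  i=7: ✗ (fails at j=8)
Positions where it holds: {0, 2, 4, 5, 6} → 5.

5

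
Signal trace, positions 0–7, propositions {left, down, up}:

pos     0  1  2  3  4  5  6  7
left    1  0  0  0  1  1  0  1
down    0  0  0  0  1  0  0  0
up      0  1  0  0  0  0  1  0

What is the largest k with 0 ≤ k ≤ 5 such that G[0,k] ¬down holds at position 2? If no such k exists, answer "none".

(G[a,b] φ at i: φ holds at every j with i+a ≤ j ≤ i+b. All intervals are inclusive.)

1

¬down must hold from j=2 onward; find where it first fails.
  j=2: holds
  j=3: holds
  j=4: fails
Holds on [2,3], so largest k = 1.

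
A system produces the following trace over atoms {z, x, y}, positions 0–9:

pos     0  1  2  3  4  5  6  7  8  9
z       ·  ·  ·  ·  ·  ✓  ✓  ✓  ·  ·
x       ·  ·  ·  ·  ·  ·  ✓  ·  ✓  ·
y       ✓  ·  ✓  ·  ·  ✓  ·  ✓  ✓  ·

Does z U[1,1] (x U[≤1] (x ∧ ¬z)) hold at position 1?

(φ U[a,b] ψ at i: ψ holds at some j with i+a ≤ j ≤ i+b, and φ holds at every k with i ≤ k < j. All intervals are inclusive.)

No

Need some j in [2,2] with (x U[≤1] (x ∧ ¬z)), and z at every k in [1,j-1].
  j=2: (x U[≤1] (x ∧ ¬z)) — fails.
No j in the window works → until fails.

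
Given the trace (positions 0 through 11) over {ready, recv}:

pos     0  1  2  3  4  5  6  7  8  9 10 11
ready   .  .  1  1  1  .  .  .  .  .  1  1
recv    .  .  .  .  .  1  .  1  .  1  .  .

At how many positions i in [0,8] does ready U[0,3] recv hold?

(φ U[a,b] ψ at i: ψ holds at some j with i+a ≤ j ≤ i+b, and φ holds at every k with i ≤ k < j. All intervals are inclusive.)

5

Evaluate at each i in [0,8]:
  i=0: ✗ (no rhs in [0,3])
  i=1: ✗ (no rhs in [1,4])
  i=2: ✓ (rhs at j=5; lhs holds on [2,4])
  i=3: ✓ (rhs at j=5; lhs holds on [3,4])
  i=4: ✓ (rhs at j=5; lhs holds on [4,4])
  i=5: ✓ (rhs at j=5)
  i=6: ✗ (lhs fails at k=6 before rhs at j=7)
  i=7: ✓ (rhs at j=7)
  i=8: ✗ (lhs fails at k=8 before rhs at j=9)
Positions where it holds: {2, 3, 4, 5, 7} → 5.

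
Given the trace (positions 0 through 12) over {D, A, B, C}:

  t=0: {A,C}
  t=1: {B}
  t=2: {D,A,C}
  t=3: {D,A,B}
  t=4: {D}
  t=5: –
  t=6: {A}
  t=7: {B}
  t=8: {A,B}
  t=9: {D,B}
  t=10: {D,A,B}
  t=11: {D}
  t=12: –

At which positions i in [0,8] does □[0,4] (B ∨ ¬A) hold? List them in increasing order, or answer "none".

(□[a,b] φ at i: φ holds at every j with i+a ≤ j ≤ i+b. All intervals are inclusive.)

7, 8

Evaluate at each i in [0,8]:
  i=0: ✗ (fails at j=0)
  i=1: ✗ (fails at j=2)
  i=2: ✗ (fails at j=2)
  i=3: ✗ (fails at j=6)
  i=4: ✗ (fails at j=6)
  i=5: ✗ (fails at j=6)
  i=6: ✗ (fails at j=6)
  i=7: ✓ (all of [7,11])
  i=8: ✓ (all of [8,12])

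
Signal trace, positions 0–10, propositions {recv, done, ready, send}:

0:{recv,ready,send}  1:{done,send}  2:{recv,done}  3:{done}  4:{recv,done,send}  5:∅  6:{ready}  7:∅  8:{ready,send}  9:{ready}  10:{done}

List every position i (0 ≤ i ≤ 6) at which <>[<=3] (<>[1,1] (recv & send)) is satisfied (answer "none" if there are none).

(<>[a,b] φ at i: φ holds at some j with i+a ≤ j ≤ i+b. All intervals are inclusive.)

Evaluate at each i in [0,6]:
  i=0: ✓ (witness j=3)
  i=1: ✓ (witness j=3)
  i=2: ✓ (witness j=3)
  i=3: ✓ (witness j=3)
  i=4: ✗ (none in [4,7])
  i=5: ✗ (none in [5,8])
  i=6: ✗ (none in [6,9])

0, 1, 2, 3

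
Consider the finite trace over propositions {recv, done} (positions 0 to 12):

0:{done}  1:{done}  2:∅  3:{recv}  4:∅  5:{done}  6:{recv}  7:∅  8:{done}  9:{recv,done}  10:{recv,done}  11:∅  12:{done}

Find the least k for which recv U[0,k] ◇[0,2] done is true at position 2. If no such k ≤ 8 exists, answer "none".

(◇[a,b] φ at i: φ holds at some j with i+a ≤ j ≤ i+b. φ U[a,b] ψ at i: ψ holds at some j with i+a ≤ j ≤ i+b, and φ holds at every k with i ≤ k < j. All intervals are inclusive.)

Need earliest j ≥ 2 with ◇[0,2] done, and recv at every k in [2,j-1].
  j=2: rhs fails.
  j=3: rhs holds but lhs fails at k=2.
  j=4: rhs holds but lhs fails at k=2.
  j=5: rhs holds but lhs fails at k=2.
  j=6: rhs holds but lhs fails at k=2.
  j=7: rhs holds but lhs fails at k=2.
  j=8: rhs holds but lhs fails at k=2.
  j=9: rhs holds but lhs fails at k=2.
  j=10: rhs holds but lhs fails at k=2.
No witness within the range → none.

none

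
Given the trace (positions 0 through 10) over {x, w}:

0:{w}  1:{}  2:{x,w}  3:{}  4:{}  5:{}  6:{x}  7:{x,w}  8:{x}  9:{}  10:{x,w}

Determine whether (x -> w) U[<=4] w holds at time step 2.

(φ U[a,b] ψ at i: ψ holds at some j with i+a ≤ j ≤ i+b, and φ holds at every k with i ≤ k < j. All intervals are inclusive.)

Need some j in [2,6] with w, and (x -> w) at every k in [2,j-1].
  j=2: w holds; no prefix to check → satisfied.

Holds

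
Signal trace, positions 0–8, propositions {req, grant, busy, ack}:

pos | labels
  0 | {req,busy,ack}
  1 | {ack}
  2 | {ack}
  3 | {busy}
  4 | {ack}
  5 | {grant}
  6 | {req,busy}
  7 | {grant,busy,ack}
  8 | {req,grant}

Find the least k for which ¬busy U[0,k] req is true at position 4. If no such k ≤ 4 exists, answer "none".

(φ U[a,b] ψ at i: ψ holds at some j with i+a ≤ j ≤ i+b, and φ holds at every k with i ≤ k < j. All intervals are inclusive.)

2

Need earliest j ≥ 4 with req, and ¬busy at every k in [4,j-1].
  j=4: rhs fails.
  j=5: rhs fails.
  j=6: rhs holds; lhs holds on [4,5]. k = 2.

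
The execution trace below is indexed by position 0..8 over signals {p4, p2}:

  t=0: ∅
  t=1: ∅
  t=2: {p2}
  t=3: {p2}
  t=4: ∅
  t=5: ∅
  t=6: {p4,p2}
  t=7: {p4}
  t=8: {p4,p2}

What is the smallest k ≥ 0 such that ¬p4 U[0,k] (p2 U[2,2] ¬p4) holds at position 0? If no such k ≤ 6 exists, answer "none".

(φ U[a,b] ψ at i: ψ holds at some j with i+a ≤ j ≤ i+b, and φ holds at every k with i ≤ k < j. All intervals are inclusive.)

2

Need earliest j ≥ 0 with (p2 U[2,2] ¬p4), and ¬p4 at every k in [0,j-1].
  j=0: rhs fails.
  j=1: rhs fails.
  j=2: rhs holds; lhs holds on [0,1]. k = 2.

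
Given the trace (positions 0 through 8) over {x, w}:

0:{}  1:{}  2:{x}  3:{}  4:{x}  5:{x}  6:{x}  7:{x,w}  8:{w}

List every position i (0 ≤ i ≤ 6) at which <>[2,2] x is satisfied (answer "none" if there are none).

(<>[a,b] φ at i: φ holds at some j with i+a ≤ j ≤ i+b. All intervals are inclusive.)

Evaluate at each i in [0,6]:
  i=0: ✓ (witness j=2)
  i=1: ✗ (none in [3,3])
  i=2: ✓ (witness j=4)
  i=3: ✓ (witness j=5)
  i=4: ✓ (witness j=6)
  i=5: ✓ (witness j=7)
  i=6: ✗ (none in [8,8])

0, 2, 3, 4, 5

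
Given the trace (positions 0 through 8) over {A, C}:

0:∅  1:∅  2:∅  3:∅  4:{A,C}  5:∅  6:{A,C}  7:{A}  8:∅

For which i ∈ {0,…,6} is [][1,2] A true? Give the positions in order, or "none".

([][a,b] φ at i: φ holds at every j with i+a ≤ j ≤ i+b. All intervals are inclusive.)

5

Evaluate at each i in [0,6]:
  i=0: ✗ (fails at j=1)
  i=1: ✗ (fails at j=2)
  i=2: ✗ (fails at j=3)
  i=3: ✗ (fails at j=5)
  i=4: ✗ (fails at j=5)
  i=5: ✓ (all of [6,7])
  i=6: ✗ (fails at j=8)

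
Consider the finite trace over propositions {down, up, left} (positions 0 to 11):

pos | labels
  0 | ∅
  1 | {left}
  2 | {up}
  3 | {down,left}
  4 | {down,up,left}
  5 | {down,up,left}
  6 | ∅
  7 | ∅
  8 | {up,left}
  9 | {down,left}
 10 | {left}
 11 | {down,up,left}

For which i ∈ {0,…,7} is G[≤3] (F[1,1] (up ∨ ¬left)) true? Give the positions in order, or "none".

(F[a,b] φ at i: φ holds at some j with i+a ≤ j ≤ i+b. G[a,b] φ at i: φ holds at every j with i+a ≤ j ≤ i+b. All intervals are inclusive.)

Evaluate at each i in [0,7]:
  i=0: ✗ (fails at j=0)
  i=1: ✗ (fails at j=2)
  i=2: ✗ (fails at j=2)
  i=3: ✓ (all of [3,6])
  i=4: ✓ (all of [4,7])
  i=5: ✗ (fails at j=8)
  i=6: ✗ (fails at j=8)
  i=7: ✗ (fails at j=8)

3, 4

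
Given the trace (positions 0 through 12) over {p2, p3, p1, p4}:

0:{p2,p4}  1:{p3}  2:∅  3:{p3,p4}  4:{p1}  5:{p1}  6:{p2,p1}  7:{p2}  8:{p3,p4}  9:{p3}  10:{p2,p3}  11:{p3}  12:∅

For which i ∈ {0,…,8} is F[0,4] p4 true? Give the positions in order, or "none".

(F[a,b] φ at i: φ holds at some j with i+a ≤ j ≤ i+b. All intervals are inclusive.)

Evaluate at each i in [0,8]:
  i=0: ✓ (witness j=0)
  i=1: ✓ (witness j=3)
  i=2: ✓ (witness j=3)
  i=3: ✓ (witness j=3)
  i=4: ✓ (witness j=8)
  i=5: ✓ (witness j=8)
  i=6: ✓ (witness j=8)
  i=7: ✓ (witness j=8)
  i=8: ✓ (witness j=8)

0, 1, 2, 3, 4, 5, 6, 7, 8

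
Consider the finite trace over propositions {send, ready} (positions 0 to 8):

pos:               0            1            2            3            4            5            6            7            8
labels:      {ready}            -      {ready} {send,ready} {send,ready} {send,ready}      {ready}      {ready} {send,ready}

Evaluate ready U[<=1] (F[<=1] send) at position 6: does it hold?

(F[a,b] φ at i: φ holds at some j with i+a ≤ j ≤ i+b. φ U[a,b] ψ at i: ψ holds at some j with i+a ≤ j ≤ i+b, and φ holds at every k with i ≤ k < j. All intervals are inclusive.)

Need some j in [6,7] with F[<=1] send, and ready at every k in [6,j-1].
  j=6: F[<=1] send — fails (none in [6,7]).
  j=7: F[<=1] send holds; ready holds at every k in [6,6] → satisfied.

Yes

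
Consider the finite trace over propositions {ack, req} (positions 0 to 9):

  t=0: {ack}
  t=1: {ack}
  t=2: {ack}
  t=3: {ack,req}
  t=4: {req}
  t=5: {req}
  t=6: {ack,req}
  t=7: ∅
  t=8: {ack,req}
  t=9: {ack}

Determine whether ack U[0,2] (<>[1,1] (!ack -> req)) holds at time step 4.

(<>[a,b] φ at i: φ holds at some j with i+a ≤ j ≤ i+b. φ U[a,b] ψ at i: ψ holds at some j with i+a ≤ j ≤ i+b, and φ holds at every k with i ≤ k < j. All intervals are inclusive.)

Yes

Need some j in [4,6] with <>[1,1] (!ack -> req), and ack at every k in [4,j-1].
  j=4: <>[1,1] (!ack -> req) holds; no prefix to check → satisfied.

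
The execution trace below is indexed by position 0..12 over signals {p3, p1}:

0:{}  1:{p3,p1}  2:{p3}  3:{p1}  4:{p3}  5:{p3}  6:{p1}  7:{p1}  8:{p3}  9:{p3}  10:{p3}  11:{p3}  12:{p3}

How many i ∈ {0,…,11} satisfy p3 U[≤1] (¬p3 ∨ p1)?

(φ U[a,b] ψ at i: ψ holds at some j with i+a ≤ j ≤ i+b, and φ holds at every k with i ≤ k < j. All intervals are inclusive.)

7

Evaluate at each i in [0,11]:
  i=0: ✓ (rhs at j=0)
  i=1: ✓ (rhs at j=1)
  i=2: ✓ (rhs at j=3; lhs holds on [2,2])
  i=3: ✓ (rhs at j=3)
  i=4: ✗ (no rhs in [4,5])
  i=5: ✓ (rhs at j=6; lhs holds on [5,5])
  i=6: ✓ (rhs at j=6)
  i=7: ✓ (rhs at j=7)
  i=8: ✗ (no rhs in [8,9])
  i=9: ✗ (no rhs in [9,10])
  i=10: ✗ (no rhs in [10,11])
  i=11: ✗ (no rhs in [11,12])
Positions where it holds: {0, 1, 2, 3, 5, 6, 7} → 7.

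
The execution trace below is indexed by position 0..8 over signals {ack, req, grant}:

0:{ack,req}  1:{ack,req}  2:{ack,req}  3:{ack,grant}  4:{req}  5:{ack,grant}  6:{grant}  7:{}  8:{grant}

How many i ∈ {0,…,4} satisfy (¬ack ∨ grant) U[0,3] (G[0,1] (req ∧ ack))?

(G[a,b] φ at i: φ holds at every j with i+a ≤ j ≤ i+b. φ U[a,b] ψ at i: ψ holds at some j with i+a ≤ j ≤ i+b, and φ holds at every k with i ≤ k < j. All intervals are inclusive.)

2

Evaluate at each i in [0,4]:
  i=0: ✓ (rhs at j=0)
  i=1: ✓ (rhs at j=1)
  i=2: ✗ (no rhs in [2,5])
  i=3: ✗ (no rhs in [3,6])
  i=4: ✗ (no rhs in [4,7])
Positions where it holds: {0, 1} → 2.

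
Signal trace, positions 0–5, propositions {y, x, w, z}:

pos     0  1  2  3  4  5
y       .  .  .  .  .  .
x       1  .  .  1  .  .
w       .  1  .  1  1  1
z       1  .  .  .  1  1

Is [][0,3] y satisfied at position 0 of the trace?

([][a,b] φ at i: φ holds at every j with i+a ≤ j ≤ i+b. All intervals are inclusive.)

Check y at every j in [0,3]:
  j=0: false
  j=1: false
  j=2: false
  j=3: false
Fails at j=0 → formula fails.

No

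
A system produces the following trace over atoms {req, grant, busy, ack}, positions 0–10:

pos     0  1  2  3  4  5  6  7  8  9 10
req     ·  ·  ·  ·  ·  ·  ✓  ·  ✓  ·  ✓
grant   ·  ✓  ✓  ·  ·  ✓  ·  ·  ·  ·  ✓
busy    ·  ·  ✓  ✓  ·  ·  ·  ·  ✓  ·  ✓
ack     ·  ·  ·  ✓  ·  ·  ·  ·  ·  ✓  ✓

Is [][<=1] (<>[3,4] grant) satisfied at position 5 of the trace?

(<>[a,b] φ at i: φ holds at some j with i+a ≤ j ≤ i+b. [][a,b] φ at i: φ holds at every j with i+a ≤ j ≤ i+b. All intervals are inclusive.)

Check <>[3,4] grant at every j in [5,6]:
  j=5: fails (none in [8,9])
  j=6: holds (witness at 10)
Fails at j=5 → formula fails.

False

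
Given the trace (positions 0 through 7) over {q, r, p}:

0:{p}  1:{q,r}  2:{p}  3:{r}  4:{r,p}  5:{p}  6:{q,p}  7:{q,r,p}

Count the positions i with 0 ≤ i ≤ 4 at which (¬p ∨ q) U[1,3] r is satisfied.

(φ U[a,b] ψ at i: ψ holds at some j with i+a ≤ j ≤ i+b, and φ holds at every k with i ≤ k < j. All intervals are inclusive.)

1

Evaluate at each i in [0,4]:
  i=0: ✗ (lhs fails at k=0 before rhs at j=1)
  i=1: ✗ (lhs fails at k=2 before rhs at j=3)
  i=2: ✗ (lhs fails at k=2 before rhs at j=3)
  i=3: ✓ (rhs at j=4; lhs holds on [3,3])
  i=4: ✗ (lhs fails at k=4 before rhs at j=7)
Positions where it holds: {3} → 1.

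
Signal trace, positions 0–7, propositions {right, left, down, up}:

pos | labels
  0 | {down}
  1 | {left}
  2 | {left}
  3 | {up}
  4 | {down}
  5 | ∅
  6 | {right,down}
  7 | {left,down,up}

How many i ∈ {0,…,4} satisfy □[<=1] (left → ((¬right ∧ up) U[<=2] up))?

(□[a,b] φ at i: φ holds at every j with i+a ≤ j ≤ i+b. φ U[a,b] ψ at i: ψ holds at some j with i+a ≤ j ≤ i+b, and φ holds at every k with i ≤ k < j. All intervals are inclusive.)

Evaluate at each i in [0,4]:
  i=0: ✗ (fails at j=1)
  i=1: ✗ (fails at j=1)
  i=2: ✗ (fails at j=2)
  i=3: ✓ (all of [3,4])
  i=4: ✓ (all of [4,5])
Positions where it holds: {3, 4} → 2.

2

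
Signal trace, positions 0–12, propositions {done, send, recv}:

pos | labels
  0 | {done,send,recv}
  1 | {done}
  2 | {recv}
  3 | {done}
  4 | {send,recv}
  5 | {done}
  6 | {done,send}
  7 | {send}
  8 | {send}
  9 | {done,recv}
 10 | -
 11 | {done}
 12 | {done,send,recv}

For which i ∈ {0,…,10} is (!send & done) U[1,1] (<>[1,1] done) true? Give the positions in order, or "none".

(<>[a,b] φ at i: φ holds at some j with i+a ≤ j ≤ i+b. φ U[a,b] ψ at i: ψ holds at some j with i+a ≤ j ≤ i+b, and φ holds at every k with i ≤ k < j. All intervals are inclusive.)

Evaluate at each i in [0,10]:
  i=0: ✗ (no rhs in [1,1])
  i=1: ✓ (rhs at j=2; lhs holds on [1,1])
  i=2: ✗ (no rhs in [3,3])
  i=3: ✓ (rhs at j=4; lhs holds on [3,3])
  i=4: ✗ (lhs fails at k=4 before rhs at j=5)
  i=5: ✗ (no rhs in [6,6])
  i=6: ✗ (no rhs in [7,7])
  i=7: ✗ (lhs fails at k=7 before rhs at j=8)
  i=8: ✗ (no rhs in [9,9])
  i=9: ✓ (rhs at j=10; lhs holds on [9,9])
  i=10: ✗ (lhs fails at k=10 before rhs at j=11)

1, 3, 9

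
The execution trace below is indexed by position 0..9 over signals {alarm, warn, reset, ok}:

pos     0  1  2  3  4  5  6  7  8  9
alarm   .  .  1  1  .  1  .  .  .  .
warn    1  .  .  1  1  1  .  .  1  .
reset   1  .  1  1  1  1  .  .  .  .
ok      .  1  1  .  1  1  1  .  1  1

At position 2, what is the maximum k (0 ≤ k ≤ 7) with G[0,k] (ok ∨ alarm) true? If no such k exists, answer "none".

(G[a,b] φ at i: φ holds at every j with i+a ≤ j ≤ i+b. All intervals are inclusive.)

(ok ∨ alarm) must hold from j=2 onward; find where it first fails.
  j=2: holds
  j=3: holds
  j=4: holds
  j=5: holds
  j=6: holds
  j=7: fails
Holds on [2,6], so largest k = 4.

4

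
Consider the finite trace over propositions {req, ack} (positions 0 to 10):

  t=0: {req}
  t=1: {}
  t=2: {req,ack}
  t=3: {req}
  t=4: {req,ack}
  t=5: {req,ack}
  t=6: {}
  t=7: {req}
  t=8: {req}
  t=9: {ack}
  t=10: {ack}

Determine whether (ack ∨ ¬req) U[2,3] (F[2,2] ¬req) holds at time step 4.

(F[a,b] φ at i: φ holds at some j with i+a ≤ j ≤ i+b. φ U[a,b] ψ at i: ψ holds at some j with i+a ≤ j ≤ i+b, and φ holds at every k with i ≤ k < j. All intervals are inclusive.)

Need some j in [6,7] with F[2,2] ¬req, and (ack ∨ ¬req) at every k in [4,j-1].
  j=6: F[2,2] ¬req — fails (none in [8,8]).
  j=7: F[2,2] ¬req holds; (ack ∨ ¬req) holds at every k in [4,6] → satisfied.

Yes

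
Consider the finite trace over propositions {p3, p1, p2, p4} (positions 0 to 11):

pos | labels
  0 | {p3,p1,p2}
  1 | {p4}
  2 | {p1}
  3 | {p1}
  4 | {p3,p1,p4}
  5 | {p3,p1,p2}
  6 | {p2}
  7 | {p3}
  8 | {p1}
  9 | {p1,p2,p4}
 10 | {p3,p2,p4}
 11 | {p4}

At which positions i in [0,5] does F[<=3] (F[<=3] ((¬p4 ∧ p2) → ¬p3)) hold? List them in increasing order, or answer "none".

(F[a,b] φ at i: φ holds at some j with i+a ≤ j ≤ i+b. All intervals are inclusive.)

0, 1, 2, 3, 4, 5

Evaluate at each i in [0,5]:
  i=0: ✓ (witness j=0)
  i=1: ✓ (witness j=1)
  i=2: ✓ (witness j=2)
  i=3: ✓ (witness j=3)
  i=4: ✓ (witness j=4)
  i=5: ✓ (witness j=5)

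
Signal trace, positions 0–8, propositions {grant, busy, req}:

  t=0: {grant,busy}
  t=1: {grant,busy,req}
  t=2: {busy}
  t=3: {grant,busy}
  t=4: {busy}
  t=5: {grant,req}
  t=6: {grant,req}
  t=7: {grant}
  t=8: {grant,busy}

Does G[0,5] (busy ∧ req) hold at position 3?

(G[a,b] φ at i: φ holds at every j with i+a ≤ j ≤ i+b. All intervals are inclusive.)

False

Check (busy ∧ req) at every j in [3,8]:
  j=3: false
  j=4: false
  j=5: false
  j=6: false
  j=7: false
  j=8: false
Fails at j=3 → formula fails.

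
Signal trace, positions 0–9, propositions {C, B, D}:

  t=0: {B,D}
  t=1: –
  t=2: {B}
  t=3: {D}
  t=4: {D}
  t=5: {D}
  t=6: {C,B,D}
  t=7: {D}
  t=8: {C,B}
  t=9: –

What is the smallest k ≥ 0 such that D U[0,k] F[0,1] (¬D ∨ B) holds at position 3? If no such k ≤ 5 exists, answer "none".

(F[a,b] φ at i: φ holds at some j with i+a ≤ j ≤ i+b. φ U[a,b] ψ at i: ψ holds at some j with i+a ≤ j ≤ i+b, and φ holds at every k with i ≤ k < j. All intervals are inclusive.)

Need earliest j ≥ 3 with F[0,1] (¬D ∨ B), and D at every k in [3,j-1].
  j=3: rhs fails.
  j=4: rhs fails.
  j=5: rhs holds; lhs holds on [3,4]. k = 2.

2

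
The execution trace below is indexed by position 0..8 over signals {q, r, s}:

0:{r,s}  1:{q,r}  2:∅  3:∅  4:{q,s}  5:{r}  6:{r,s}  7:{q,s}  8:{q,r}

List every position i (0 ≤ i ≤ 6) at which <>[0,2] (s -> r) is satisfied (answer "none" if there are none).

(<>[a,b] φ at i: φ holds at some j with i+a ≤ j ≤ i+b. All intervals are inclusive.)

Evaluate at each i in [0,6]:
  i=0: ✓ (witness j=0)
  i=1: ✓ (witness j=1)
  i=2: ✓ (witness j=2)
  i=3: ✓ (witness j=3)
  i=4: ✓ (witness j=5)
  i=5: ✓ (witness j=5)
  i=6: ✓ (witness j=6)

0, 1, 2, 3, 4, 5, 6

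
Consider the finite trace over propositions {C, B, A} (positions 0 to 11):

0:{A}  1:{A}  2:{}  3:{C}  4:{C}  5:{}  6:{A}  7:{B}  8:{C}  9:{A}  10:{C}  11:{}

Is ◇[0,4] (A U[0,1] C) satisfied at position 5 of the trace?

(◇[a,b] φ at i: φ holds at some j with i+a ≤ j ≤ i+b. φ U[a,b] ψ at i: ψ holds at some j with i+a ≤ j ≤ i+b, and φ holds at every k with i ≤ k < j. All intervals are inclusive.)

Check (A U[0,1] C) at each j in [5,9]:
  j=5: fails
  j=6: fails
  j=7: fails
  j=8: holds
  j=9: holds
Found at j=8 → formula holds.

True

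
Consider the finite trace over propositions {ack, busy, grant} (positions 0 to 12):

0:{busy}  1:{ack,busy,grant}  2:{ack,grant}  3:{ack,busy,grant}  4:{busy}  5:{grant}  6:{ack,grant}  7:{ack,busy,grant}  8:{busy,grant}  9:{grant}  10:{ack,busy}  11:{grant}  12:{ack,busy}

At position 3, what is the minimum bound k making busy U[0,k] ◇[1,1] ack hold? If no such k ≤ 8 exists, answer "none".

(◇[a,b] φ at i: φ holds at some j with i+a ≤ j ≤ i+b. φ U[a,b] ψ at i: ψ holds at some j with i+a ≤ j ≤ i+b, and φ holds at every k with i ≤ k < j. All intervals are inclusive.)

2

Need earliest j ≥ 3 with ◇[1,1] ack, and busy at every k in [3,j-1].
  j=3: rhs fails.
  j=4: rhs fails.
  j=5: rhs holds; lhs holds on [3,4]. k = 2.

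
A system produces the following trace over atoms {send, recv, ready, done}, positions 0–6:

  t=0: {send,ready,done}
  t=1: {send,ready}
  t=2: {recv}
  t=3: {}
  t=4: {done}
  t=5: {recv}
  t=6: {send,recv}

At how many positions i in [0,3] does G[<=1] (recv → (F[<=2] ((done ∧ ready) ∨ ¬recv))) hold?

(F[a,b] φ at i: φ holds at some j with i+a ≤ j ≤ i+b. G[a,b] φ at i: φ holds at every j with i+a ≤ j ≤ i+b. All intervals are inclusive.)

Evaluate at each i in [0,3]:
  i=0: ✓ (all of [0,1])
  i=1: ✓ (all of [1,2])
  i=2: ✓ (all of [2,3])
  i=3: ✓ (all of [3,4])
Positions where it holds: {0, 1, 2, 3} → 4.

4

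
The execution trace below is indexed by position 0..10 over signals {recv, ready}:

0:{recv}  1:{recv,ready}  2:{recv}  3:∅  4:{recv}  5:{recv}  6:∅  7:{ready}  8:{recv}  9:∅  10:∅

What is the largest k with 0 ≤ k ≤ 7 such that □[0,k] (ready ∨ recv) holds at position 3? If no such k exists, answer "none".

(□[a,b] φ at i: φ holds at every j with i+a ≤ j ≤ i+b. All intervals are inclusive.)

(ready ∨ recv) must hold from j=3 onward; find where it first fails.
  j=3: fails → no k works.

none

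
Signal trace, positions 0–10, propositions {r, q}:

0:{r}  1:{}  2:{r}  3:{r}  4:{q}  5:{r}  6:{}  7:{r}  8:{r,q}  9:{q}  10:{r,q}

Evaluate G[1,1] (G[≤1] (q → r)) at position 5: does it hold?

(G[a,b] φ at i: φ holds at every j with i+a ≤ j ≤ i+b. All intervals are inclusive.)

Yes

Check G[≤1] (q → r) at every j in [6,6]:
  j=6: holds on [6,7]
All positions satisfy it → formula holds.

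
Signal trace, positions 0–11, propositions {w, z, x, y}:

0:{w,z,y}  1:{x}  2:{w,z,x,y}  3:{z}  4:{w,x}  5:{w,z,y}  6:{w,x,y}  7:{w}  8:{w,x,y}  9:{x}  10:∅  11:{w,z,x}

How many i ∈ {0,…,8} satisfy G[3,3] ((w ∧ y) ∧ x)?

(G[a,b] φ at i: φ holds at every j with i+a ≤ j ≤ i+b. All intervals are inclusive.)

Evaluate at each i in [0,8]:
  i=0: ✗ (fails at j=3)
  i=1: ✗ (fails at j=4)
  i=2: ✗ (fails at j=5)
  i=3: ✓ (all of [6,6])
  i=4: ✗ (fails at j=7)
  i=5: ✓ (all of [8,8])
  i=6: ✗ (fails at j=9)
  i=7: ✗ (fails at j=10)
  i=8: ✗ (fails at j=11)
Positions where it holds: {3, 5} → 2.

2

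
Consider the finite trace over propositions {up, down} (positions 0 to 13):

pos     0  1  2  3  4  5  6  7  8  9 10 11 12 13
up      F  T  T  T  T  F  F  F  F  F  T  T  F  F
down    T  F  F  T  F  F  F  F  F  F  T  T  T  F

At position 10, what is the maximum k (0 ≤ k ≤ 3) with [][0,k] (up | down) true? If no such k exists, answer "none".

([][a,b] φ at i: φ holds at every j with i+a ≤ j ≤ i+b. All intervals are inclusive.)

2

(up | down) must hold from j=10 onward; find where it first fails.
  j=10: holds
  j=11: holds
  j=12: holds
  j=13: fails
Holds on [10,12], so largest k = 2.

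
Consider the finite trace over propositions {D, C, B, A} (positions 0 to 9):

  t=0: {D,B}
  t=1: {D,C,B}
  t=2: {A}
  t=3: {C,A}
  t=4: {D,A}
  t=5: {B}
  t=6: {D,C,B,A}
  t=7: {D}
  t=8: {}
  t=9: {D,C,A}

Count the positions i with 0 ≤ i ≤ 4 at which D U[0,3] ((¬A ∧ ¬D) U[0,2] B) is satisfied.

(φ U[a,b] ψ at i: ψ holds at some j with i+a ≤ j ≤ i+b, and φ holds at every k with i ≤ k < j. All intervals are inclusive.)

3

Evaluate at each i in [0,4]:
  i=0: ✓ (rhs at j=0)
  i=1: ✓ (rhs at j=1)
  i=2: ✗ (lhs fails at k=2 before rhs at j=5)
  i=3: ✗ (lhs fails at k=3 before rhs at j=5)
  i=4: ✓ (rhs at j=5; lhs holds on [4,4])
Positions where it holds: {0, 1, 4} → 3.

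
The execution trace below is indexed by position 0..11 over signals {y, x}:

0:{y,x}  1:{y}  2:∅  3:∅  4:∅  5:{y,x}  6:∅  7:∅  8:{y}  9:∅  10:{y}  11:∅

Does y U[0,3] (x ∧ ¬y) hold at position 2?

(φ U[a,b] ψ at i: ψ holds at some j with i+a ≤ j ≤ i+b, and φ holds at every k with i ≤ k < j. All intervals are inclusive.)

False

Need some j in [2,5] with (x ∧ ¬y), and y at every k in [2,j-1].
  j=2: (x ∧ ¬y) false.
  j=3: (x ∧ ¬y) false.
  j=4: (x ∧ ¬y) false.
  j=5: (x ∧ ¬y) false.
No j in the window works → until fails.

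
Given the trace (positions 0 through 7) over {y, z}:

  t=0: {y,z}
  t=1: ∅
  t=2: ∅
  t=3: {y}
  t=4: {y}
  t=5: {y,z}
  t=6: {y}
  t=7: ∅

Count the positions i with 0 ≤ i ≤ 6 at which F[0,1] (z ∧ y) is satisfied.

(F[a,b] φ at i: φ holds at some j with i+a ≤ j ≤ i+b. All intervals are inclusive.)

3

Evaluate at each i in [0,6]:
  i=0: ✓ (witness j=0)
  i=1: ✗ (none in [1,2])
  i=2: ✗ (none in [2,3])
  i=3: ✗ (none in [3,4])
  i=4: ✓ (witness j=5)
  i=5: ✓ (witness j=5)
  i=6: ✗ (none in [6,7])
Positions where it holds: {0, 4, 5} → 3.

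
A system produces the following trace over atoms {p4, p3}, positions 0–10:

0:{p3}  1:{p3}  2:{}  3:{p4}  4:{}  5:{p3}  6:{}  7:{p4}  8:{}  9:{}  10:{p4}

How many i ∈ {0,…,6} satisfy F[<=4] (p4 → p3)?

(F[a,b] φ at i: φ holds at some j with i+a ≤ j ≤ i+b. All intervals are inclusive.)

7

Evaluate at each i in [0,6]:
  i=0: ✓ (witness j=0)
  i=1: ✓ (witness j=1)
  i=2: ✓ (witness j=2)
  i=3: ✓ (witness j=4)
  i=4: ✓ (witness j=4)
  i=5: ✓ (witness j=5)
  i=6: ✓ (witness j=6)
Positions where it holds: {0, 1, 2, 3, 4, 5, 6} → 7.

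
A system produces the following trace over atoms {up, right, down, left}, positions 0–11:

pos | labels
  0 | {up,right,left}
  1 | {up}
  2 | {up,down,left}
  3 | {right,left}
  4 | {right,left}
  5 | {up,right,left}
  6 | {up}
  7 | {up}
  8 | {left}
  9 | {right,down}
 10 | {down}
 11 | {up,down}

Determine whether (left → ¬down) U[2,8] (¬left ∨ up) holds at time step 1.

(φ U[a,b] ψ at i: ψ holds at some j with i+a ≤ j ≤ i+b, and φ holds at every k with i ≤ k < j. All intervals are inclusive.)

No

Need some j in [3,9] with (¬left ∨ up), and (left → ¬down) at every k in [1,j-1].
  j=3: (¬left ∨ up) false.
  j=4: (¬left ∨ up) false.
  j=5: (¬left ∨ up) holds, but (left → ¬down) fails at k=2 → not this j.
  j=6: (¬left ∨ up) holds, but (left → ¬down) fails at k=2 → not this j.
  j=7: (¬left ∨ up) holds, but (left → ¬down) fails at k=2 → not this j.
  j=8: (¬left ∨ up) false.
  j=9: (¬left ∨ up) holds, but (left → ¬down) fails at k=2 → not this j.
No j in the window works → until fails.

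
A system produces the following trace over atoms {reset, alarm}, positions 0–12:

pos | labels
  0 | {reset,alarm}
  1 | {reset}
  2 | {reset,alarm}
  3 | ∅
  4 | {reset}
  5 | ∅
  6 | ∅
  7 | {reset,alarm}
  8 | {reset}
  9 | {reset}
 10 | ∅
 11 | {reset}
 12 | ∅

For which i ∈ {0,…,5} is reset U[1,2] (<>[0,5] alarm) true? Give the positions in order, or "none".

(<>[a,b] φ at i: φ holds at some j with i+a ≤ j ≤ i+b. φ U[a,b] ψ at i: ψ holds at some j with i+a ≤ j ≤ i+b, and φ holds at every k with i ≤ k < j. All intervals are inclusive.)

Evaluate at each i in [0,5]:
  i=0: ✓ (rhs at j=1; lhs holds on [0,0])
  i=1: ✓ (rhs at j=2; lhs holds on [1,1])
  i=2: ✓ (rhs at j=3; lhs holds on [2,2])
  i=3: ✗ (lhs fails at k=3 before rhs at j=4)
  i=4: ✓ (rhs at j=5; lhs holds on [4,4])
  i=5: ✗ (lhs fails at k=5 before rhs at j=6)

0, 1, 2, 4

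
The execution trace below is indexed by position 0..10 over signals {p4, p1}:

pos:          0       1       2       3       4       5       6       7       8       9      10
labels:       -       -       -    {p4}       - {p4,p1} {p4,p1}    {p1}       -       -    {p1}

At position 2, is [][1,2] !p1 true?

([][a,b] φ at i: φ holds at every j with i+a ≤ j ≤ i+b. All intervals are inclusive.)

Holds

Check !p1 at every j in [3,4]:
  j=3: true
  j=4: true
All positions satisfy it → formula holds.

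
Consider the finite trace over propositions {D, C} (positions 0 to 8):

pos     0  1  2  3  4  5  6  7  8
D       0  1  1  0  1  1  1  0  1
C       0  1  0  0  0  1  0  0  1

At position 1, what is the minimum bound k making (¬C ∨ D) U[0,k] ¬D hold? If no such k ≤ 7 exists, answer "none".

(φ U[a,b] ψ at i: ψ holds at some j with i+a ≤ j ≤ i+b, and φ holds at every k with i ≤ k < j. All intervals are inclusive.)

Need earliest j ≥ 1 with ¬D, and (¬C ∨ D) at every k in [1,j-1].
  j=1: rhs fails.
  j=2: rhs fails.
  j=3: rhs holds; lhs holds on [1,2]. k = 2.

2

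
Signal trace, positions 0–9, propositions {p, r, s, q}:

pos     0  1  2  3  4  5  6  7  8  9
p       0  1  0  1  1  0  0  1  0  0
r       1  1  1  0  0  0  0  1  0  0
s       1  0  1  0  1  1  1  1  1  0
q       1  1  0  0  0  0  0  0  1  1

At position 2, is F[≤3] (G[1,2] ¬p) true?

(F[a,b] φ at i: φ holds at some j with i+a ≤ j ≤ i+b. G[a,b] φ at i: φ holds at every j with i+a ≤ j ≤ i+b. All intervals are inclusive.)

Check G[1,2] ¬p at each j in [2,5]:
  j=2: fails at 3
  j=3: fails at 4
  j=4: holds on [5,6]
  j=5: fails at 7
Found at j=4 → formula holds.

Yes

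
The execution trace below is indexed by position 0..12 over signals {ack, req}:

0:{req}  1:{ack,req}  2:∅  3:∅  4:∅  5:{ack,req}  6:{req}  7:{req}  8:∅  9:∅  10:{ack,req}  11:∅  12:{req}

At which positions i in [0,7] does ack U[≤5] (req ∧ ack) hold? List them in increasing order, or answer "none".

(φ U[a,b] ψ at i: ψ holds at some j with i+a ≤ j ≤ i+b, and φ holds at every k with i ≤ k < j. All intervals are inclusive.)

Evaluate at each i in [0,7]:
  i=0: ✗ (lhs fails at k=0 before rhs at j=1)
  i=1: ✓ (rhs at j=1)
  i=2: ✗ (lhs fails at k=2 before rhs at j=5)
  i=3: ✗ (lhs fails at k=3 before rhs at j=5)
  i=4: ✗ (lhs fails at k=4 before rhs at j=5)
  i=5: ✓ (rhs at j=5)
  i=6: ✗ (lhs fails at k=6 before rhs at j=10)
  i=7: ✗ (lhs fails at k=7 before rhs at j=10)

1, 5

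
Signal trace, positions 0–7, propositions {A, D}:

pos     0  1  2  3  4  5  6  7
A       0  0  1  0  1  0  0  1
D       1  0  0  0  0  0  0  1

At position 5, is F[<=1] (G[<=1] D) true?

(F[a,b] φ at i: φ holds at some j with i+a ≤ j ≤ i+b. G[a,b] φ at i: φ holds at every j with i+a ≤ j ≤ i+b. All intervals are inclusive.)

Check G[<=1] D at each j in [5,6]:
  j=5: fails at 5
  j=6: fails at 6
No position in the window satisfies it → formula fails.

Does not hold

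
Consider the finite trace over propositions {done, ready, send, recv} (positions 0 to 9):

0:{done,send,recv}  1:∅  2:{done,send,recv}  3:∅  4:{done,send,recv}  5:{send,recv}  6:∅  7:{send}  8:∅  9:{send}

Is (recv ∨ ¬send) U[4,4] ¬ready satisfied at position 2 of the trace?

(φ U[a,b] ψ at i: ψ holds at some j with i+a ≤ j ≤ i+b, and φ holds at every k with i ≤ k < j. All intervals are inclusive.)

Holds

Need some j in [6,6] with ¬ready, and (recv ∨ ¬send) at every k in [2,j-1].
  j=6: ¬ready holds; (recv ∨ ¬send) holds at every k in [2,5] → satisfied.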